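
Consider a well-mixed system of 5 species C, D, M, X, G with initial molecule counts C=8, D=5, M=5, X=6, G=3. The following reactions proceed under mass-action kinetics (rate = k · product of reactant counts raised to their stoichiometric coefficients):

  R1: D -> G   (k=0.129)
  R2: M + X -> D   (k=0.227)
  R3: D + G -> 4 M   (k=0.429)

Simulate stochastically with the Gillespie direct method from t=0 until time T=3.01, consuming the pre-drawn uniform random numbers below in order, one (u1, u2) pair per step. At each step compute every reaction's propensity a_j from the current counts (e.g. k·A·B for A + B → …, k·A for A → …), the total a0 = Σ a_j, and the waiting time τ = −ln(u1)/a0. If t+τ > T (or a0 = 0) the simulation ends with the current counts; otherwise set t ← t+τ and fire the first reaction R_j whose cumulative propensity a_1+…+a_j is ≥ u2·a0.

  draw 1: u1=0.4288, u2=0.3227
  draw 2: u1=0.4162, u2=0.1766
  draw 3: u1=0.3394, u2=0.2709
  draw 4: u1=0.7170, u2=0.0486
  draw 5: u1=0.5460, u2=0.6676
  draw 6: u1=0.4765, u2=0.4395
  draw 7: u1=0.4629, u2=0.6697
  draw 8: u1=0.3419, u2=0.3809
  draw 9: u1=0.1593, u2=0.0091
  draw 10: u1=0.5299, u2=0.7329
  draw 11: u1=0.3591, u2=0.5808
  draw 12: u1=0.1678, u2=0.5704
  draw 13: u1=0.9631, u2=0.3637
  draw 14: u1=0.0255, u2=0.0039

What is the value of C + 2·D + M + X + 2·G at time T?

Value at T = 35

Check how each reaction changes W = C + 2·D + M + X + 2·G (weight of products minus weight of reactants):
R1: D -> G: (2·1) − (2·1) = 2 − 2 = 0
R2: M + X -> D: (2·1) − (1·1 + 1·1) = 2 − 2 = 0
R3: D + G -> 4 M: (1·4) − (2·1 + 2·1) = 4 − 4 = 0
Every reaction leaves W unchanged, so W is conserved and no simulation is needed: W(T) = W(0) = 8 + 2·5 + 5 + 6 + 2·3 = 35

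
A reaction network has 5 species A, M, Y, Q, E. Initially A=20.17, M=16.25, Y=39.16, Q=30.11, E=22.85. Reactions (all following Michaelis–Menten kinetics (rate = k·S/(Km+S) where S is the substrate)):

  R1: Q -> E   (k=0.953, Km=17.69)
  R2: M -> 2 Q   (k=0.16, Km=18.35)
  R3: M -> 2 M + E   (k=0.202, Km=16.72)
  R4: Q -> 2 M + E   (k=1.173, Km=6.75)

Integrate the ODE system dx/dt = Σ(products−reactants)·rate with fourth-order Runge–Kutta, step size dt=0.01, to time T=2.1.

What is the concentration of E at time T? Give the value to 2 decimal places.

RK4 with dt=0.01: 210 steps to T=2.1. Trajectory (selected grid times):
t=0.00: A=20.17 M=16.25 Y=39.16 Q=30.11 E=22.85
t=0.23: A=20.17 M=16.70 Y=39.16 Q=29.79 E=23.23
t=0.47: A=20.17 M=17.16 Y=39.16 Q=29.45 E=23.63
t=0.70: A=20.17 M=17.60 Y=39.16 Q=29.13 E=24.01
t=0.93: A=20.17 M=18.05 Y=39.16 Q=28.81 E=24.39
t=1.17: A=20.17 M=18.51 Y=39.16 Q=28.48 E=24.78
t=1.40: A=20.17 M=18.95 Y=39.16 Q=28.17 E=25.16
t=1.63: A=20.17 M=19.39 Y=39.16 Q=27.85 E=25.53
t=1.87: A=20.17 M=19.85 Y=39.16 Q=27.53 E=25.93
t=2.10: A=20.17 M=20.29 Y=39.16 Q=27.21 E=26.30
Read off E at T=2.1: 26.30

E at T = 26.30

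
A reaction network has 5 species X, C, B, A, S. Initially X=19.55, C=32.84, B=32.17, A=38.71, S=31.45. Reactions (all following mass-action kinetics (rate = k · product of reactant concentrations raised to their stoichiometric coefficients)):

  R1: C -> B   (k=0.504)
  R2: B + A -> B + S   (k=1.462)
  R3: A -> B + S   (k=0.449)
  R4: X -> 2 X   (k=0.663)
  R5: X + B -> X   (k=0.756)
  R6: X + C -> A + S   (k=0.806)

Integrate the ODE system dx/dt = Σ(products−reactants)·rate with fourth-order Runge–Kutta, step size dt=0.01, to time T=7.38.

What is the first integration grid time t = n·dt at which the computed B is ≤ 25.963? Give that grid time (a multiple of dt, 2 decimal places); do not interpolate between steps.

RK4 with dt=0.01: 738 steps to T=7.38. Trajectory (selected grid times):
t=0.00: X=19.55 C=32.84 B=32.17 A=38.71 S=31.45
t=0.01: X=15.39 C=28.41 B=28.50 A=28.19 S=50.52
t=0.02: X=12.49 C=25.28 B=25.90 A=21.32 S=63.37
t=0.82: X=0.02 C=7.78 B=16.74 A=0.01 S=110.91
t=1.64: X=0.00 C=5.13 B=19.32 A=0.00 S=110.95
t=2.46: X=0.00 C=3.39 B=21.06 A=0.00 S=110.96
t=3.28: X=0.00 C=2.24 B=22.20 A=0.00 S=110.96
t=4.10: X=0.00 C=1.48 B=22.96 A=0.00 S=110.96
t=4.92: X=0.00 C=0.98 B=23.47 A=0.00 S=110.96
t=5.74: X=0.00 C=0.65 B=23.80 A=0.00 S=110.96
t=6.56: X=0.00 C=0.43 B=24.02 A=0.00 S=110.96
t=7.38: X=0.00 C=0.28 B=24.16 A=0.00 S=110.96
B(0.01)=28.502 > 25.963 but B(0.02)=25.899 ≤ 25.963, so the first grid time is t=0.02.

Threshold first reached at t = 0.02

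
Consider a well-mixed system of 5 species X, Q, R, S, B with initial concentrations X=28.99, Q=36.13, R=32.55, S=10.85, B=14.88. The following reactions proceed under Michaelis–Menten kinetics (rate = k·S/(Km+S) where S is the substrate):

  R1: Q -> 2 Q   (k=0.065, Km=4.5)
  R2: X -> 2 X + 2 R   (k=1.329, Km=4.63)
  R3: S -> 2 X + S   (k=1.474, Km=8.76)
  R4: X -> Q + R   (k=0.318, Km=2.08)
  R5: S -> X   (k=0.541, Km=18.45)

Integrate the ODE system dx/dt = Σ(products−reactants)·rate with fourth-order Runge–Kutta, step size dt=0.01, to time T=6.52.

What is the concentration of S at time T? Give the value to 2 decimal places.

RK4 with dt=0.01: 652 steps to T=6.52. Trajectory (selected grid times):
t=0.00: X=28.99 Q=36.13 R=32.55 S=10.85 B=14.88
t=0.72: X=30.92 Q=36.39 R=34.42 S=10.71 B=14.88
t=1.45: X=32.87 Q=36.65 R=36.33 S=10.56 B=14.88
t=2.17: X=34.80 Q=36.90 R=38.23 S=10.42 B=14.88
t=2.90: X=36.74 Q=37.16 R=40.17 S=10.28 B=14.88
t=3.62: X=38.66 Q=37.42 R=42.09 S=10.14 B=14.88
t=4.35: X=40.60 Q=37.69 R=44.05 S=10.00 B=14.88
t=5.07: X=42.51 Q=37.95 R=45.99 S=9.86 B=14.88
t=5.80: X=44.43 Q=38.21 R=47.96 S=9.73 B=14.88
t=6.52: X=46.33 Q=38.47 R=49.92 S=9.59 B=14.88
Read off S at T=6.52: 9.59

S at T = 9.59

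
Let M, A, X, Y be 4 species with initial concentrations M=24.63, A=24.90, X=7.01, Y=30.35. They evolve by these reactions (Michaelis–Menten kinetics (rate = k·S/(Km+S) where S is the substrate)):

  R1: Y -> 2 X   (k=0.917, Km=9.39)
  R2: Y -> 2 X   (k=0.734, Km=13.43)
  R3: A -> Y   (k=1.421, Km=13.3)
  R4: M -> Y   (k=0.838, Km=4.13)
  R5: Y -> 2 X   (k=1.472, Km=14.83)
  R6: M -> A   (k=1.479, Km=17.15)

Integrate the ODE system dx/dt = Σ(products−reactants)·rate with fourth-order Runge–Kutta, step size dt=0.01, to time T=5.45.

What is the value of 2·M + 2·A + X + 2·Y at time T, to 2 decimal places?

Value at T = 166.77

Check how each reaction changes W = 2·M + 2·A + X + 2·Y (weight of products minus weight of reactants):
R1: Y -> 2 X: (1·2) − (2·1) = 2 − 2 = 0
R2: Y -> 2 X: (1·2) − (2·1) = 2 − 2 = 0
R3: A -> Y: (2·1) − (2·1) = 2 − 2 = 0
R4: M -> Y: (2·1) − (2·1) = 2 − 2 = 0
R5: Y -> 2 X: (1·2) − (2·1) = 2 − 2 = 0
R6: M -> A: (2·1) − (2·1) = 2 − 2 = 0
Every reaction leaves W unchanged, so W is conserved and no simulation is needed: W(T) = W(0) = 2·24.63 + 2·24.90 + 7.01 + 2·30.35 = 166.77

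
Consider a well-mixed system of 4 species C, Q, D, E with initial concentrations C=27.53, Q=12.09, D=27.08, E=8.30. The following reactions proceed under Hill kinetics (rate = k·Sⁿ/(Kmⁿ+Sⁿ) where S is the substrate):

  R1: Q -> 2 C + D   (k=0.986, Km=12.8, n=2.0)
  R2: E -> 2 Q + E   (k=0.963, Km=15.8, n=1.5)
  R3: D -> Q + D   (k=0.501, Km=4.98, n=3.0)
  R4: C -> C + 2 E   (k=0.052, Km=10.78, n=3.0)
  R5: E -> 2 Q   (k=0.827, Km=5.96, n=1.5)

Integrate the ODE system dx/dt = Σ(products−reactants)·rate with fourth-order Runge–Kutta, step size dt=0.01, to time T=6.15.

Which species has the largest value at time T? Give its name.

RK4 with dt=0.01: 615 steps to T=6.15. Trajectory (selected grid times):
t=0.00: C=27.53 Q=12.09 D=27.08 E=8.30
t=0.68: C=28.19 Q=13.15 D=27.41 E=8.02
t=1.37: C=28.92 Q=14.16 D=27.77 E=7.74
t=2.05: C=29.68 Q=15.11 D=28.15 E=7.48
t=2.73: C=30.48 Q=16.02 D=28.55 E=7.22
t=3.42: C=31.32 Q=16.89 D=28.98 E=6.97
t=4.10: C=32.19 Q=17.71 D=29.41 E=6.73
t=4.78: C=33.08 Q=18.48 D=29.86 E=6.49
t=5.47: C=34.01 Q=19.23 D=30.32 E=6.26
t=6.15: C=34.95 Q=19.93 D=30.79 E=6.04
At T=6.15: C=34.95 Q=19.93 D=30.79 E=6.04; the largest is C.

Dominant species at T: C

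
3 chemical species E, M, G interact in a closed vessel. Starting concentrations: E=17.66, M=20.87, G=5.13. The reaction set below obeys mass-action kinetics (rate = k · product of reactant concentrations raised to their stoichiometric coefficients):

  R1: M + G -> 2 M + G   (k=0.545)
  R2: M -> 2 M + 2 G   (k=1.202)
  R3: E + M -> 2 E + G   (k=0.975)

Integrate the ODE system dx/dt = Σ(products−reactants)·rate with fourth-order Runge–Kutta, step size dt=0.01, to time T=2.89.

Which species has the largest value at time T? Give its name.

RK4 with dt=0.01: 289 steps to T=2.89. Trajectory (selected grid times):
t=0.00: E=17.66 M=20.87 G=5.13
t=0.32: E=52.55 M=0.01 G=42.71
t=0.64: E=52.57 M=0.00 G=42.73
t=0.96: E=52.57 M=0.00 G=42.73
t=1.28: E=52.57 M=0.00 G=42.73
t=1.61: E=52.57 M=0.00 G=42.73
t=1.93: E=52.57 M=0.00 G=42.73
t=2.25: E=52.57 M=0.00 G=42.73
t=2.57: E=52.57 M=0.00 G=42.73
t=2.89: E=52.57 M=0.00 G=42.73
At T=2.89: E=52.57 M=0.00 G=42.73; the largest is E.

Dominant species at T: E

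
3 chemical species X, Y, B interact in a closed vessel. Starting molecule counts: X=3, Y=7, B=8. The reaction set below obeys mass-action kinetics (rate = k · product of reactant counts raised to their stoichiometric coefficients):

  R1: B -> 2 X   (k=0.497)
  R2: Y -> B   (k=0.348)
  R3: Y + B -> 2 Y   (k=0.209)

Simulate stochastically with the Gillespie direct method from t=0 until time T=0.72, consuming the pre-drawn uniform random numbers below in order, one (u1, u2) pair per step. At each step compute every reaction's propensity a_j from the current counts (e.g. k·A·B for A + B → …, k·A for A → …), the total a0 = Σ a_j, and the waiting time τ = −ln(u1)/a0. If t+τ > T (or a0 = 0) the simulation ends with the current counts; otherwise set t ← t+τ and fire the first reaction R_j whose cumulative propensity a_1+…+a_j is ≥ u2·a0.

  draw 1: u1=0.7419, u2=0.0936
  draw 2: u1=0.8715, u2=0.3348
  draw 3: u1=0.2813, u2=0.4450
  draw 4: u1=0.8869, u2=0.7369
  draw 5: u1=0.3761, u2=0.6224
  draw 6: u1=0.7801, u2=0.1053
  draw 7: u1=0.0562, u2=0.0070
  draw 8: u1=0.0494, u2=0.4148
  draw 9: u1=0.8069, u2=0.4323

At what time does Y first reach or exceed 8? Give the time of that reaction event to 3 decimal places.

t=0.000: X=3 Y=7 B=8
Draw 1: a1=3.976, a2=2.436, a3=11.704, a0=18.116; τ=−ln(0.7419)/18.116=0.016 → t=0.016; u2·a0=0.0936·18.116=1.696 ≤ a1=3.976 → R1 fires; X=5 Y=7 B=7
Draw 2: a1=3.479, a2=2.436, a3=10.241, a0=16.156; τ=−ln(0.8715)/16.156=0.009 → t=0.025; u2·a0=0.3348·16.156=5.409; a1=3.479 < 5.409 ≤ a1+a2=5.915 → R2 fires; X=5 Y=6 B=8
Draw 3: a1=3.976, a2=2.088, a3=10.032, a0=16.096; τ=−ln(0.2813)/16.096=0.079 → t=0.104; u2·a0=0.4450·16.096=7.163; a1+a2=6.064 < 7.163 ≤ a1+…+a3=16.096 → R3 fires; X=5 Y=7 B=7
Draw 4: a1=3.479, a2=2.436, a3=10.241, a0=16.156; τ=−ln(0.8869)/16.156=0.007 → t=0.111; u2·a0=0.7369·16.156=11.905; a1+a2=5.915 < 11.905 ≤ a1+…+a3=16.156 → R3 fires; X=5 Y=8 B=6
Draw 5: a1=2.982, a2=2.784, a3=10.032, a0=15.798; τ=−ln(0.3761)/15.798=0.062 → t=0.173; u2·a0=0.6224·15.798=9.833; a1+a2=5.766 < 9.833 ≤ a1+…+a3=15.798 → R3 fires; X=5 Y=9 B=5
Draw 6: a1=2.485, a2=3.132, a3=9.405, a0=15.022; τ=−ln(0.7801)/15.022=0.017 → t=0.190; u2·a0=0.1053·15.022=1.582 ≤ a1=2.485 → R1 fires; X=7 Y=9 B=4
Draw 7: a1=1.988, a2=3.132, a3=7.524, a0=12.644; τ=−ln(0.0562)/12.644=0.228 → t=0.417; u2·a0=0.0070·12.644=0.089 ≤ a1=1.988 → R1 fires; X=9 Y=9 B=3
Draw 8: a1=1.491, a2=3.132, a3=5.643, a0=10.266; τ=−ln(0.0494)/10.266=0.293 → t=0.710; u2·a0=0.4148·10.266=4.258; a1=1.491 < 4.258 ≤ a1+a2=4.623 → R2 fires; X=9 Y=8 B=4
Draw 9: a1=1.988, a2=2.784, a3=6.688, a0=11.460; τ=−ln(0.8069)/11.460=0.019 → t=0.729 > T=0.72: stop.
Y first becomes ≥ 8 when it reaches 8 at the event at t=0.111.

Threshold first reached at t = 0.111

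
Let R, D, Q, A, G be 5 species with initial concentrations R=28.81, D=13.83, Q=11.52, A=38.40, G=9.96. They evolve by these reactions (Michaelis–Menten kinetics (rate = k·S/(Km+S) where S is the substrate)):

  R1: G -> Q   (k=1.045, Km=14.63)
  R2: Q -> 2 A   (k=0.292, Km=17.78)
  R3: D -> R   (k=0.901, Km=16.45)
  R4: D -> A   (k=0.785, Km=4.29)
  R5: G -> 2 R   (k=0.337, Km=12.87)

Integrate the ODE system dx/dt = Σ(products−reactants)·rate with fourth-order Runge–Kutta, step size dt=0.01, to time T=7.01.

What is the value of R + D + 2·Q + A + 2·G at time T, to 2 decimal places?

Check how each reaction changes W = R + D + 2·Q + A + 2·G (weight of products minus weight of reactants):
R1: G -> Q: (2·1) − (2·1) = 2 − 2 = 0
R2: Q -> 2 A: (1·2) − (2·1) = 2 − 2 = 0
R3: D -> R: (1·1) − (1·1) = 1 − 1 = 0
R4: D -> A: (1·1) − (1·1) = 1 − 1 = 0
R5: G -> 2 R: (1·2) − (2·1) = 2 − 2 = 0
Every reaction leaves W unchanged, so W is conserved and no simulation is needed: W(T) = W(0) = 28.81 + 13.83 + 2·11.52 + 38.40 + 2·9.96 = 124.00

Value at T = 124.00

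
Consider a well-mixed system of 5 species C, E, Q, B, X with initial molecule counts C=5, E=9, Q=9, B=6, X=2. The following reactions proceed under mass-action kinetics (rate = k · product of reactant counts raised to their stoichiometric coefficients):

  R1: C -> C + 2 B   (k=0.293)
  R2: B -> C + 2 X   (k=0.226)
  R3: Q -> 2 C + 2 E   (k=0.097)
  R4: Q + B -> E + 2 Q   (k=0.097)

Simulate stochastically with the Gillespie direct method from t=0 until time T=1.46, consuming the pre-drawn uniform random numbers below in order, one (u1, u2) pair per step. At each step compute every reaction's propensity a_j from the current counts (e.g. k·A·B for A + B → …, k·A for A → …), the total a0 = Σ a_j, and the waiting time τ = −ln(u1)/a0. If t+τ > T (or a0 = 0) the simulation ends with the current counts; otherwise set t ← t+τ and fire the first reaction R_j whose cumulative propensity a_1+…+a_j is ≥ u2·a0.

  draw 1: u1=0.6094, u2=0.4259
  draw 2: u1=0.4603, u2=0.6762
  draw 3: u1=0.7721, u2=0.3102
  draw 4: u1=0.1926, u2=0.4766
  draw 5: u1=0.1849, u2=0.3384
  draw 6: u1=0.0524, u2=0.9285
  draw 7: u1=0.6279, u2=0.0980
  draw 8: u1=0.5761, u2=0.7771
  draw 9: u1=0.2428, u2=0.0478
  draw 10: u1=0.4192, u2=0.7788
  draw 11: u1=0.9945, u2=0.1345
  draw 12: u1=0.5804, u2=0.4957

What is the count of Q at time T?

t=0.000: C=5 E=9 Q=9 B=6 X=2
Draw 1: a1=1.465, a2=1.356, a3=0.873, a4=5.238, a0=8.932; τ=−ln(0.6094)/8.932=0.055 → t=0.055; u2·a0=0.4259·8.932=3.804; a1+…+a3=3.694 < 3.804 ≤ a1+…+a4=8.932 → R4 fires; C=5 E=10 Q=10 B=5 X=2
Draw 2: a1=1.465, a2=1.130, a3=0.970, a4=4.850, a0=8.415; τ=−ln(0.4603)/8.415=0.092 → t=0.148; u2·a0=0.6762·8.415=5.690; a1+…+a3=3.565 < 5.690 ≤ a1+…+a4=8.415 → R4 fires; C=5 E=11 Q=11 B=4 X=2
Draw 3: a1=1.465, a2=0.904, a3=1.067, a4=4.268, a0=7.704; τ=−ln(0.7721)/7.704=0.034 → t=0.181; u2·a0=0.3102·7.704=2.390; a1+a2=2.369 < 2.390 ≤ a1+…+a3=3.436 → R3 fires; C=7 E=13 Q=10 B=4 X=2
Draw 4: a1=2.051, a2=0.904, a3=0.970, a4=3.880, a0=7.805; τ=−ln(0.1926)/7.805=0.211 → t=0.392; u2·a0=0.4766·7.805=3.720; a1+a2=2.955 < 3.720 ≤ a1+…+a3=3.925 → R3 fires; C=9 E=15 Q=9 B=4 X=2
Draw 5: a1=2.637, a2=0.904, a3=0.873, a4=3.492, a0=7.906; τ=−ln(0.1849)/7.906=0.214 → t=0.606; u2·a0=0.3384·7.906=2.675; a1=2.637 < 2.675 ≤ a1+a2=3.541 → R2 fires; C=10 E=15 Q=9 B=3 X=4
Draw 6: a1=2.930, a2=0.678, a3=0.873, a4=2.619, a0=7.100; τ=−ln(0.0524)/7.100=0.415 → t=1.021; u2·a0=0.9285·7.100=6.592; a1+…+a3=4.481 < 6.592 ≤ a1+…+a4=7.100 → R4 fires; C=10 E=16 Q=10 B=2 X=4
Draw 7: a1=2.930, a2=0.452, a3=0.970, a4=1.940, a0=6.292; τ=−ln(0.6279)/6.292=0.074 → t=1.095; u2·a0=0.0980·6.292=0.617 ≤ a1=2.930 → R1 fires; C=10 E=16 Q=10 B=4 X=4
Draw 8: a1=2.930, a2=0.904, a3=0.970, a4=3.880, a0=8.684; τ=−ln(0.5761)/8.684=0.064 → t=1.159; u2·a0=0.7771·8.684=6.748; a1+…+a3=4.804 < 6.748 ≤ a1+…+a4=8.684 → R4 fires; C=10 E=17 Q=11 B=3 X=4
Draw 9: a1=2.930, a2=0.678, a3=1.067, a4=3.201, a0=7.876; τ=−ln(0.2428)/7.876=0.180 → t=1.338; u2·a0=0.0478·7.876=0.376 ≤ a1=2.930 → R1 fires; C=10 E=17 Q=11 B=5 X=4
Draw 10: a1=2.930, a2=1.130, a3=1.067, a4=5.335, a0=10.462; τ=−ln(0.4192)/10.462=0.083 → t=1.421; u2·a0=0.7788·10.462=8.148; a1+…+a3=5.127 < 8.148 ≤ a1+…+a4=10.462 → R4 fires; C=10 E=18 Q=12 B=4 X=4
Draw 11: a1=2.930, a2=0.904, a3=1.164, a4=4.656, a0=9.654; τ=−ln(0.9945)/9.654=0.001 → t=1.422; u2·a0=0.1345·9.654=1.298 ≤ a1=2.930 → R1 fires; C=10 E=18 Q=12 B=6 X=4
Draw 12: a1=2.930, a2=1.356, a3=1.164, a4=6.984, a0=12.434; τ=−ln(0.5804)/12.434=0.044 → t=1.466 > T=1.46: stop.
Read off Q at T=1.46: 12

Q at T = 12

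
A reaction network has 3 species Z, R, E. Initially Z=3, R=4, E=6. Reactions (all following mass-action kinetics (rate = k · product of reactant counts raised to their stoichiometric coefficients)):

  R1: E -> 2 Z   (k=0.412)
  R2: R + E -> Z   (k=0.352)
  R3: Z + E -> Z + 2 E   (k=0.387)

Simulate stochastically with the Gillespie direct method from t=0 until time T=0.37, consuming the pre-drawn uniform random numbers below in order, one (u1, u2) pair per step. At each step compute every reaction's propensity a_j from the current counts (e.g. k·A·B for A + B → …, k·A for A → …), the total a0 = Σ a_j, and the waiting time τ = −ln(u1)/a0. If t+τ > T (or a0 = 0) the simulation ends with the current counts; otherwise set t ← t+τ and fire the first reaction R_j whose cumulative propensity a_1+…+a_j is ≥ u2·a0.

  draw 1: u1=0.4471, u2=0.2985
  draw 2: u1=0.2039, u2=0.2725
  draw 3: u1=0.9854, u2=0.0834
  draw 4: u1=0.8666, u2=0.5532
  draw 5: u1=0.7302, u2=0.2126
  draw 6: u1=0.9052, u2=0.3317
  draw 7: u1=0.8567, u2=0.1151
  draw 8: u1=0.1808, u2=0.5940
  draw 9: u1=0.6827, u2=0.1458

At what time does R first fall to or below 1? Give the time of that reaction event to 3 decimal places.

Threshold first reached at t = 0.185

t=0.000: Z=3 R=4 E=6
Draw 1: a1=2.472, a2=8.448, a3=6.966, a0=17.886; τ=−ln(0.4471)/17.886=0.045 → t=0.045; u2·a0=0.2985·17.886=5.339; a1=2.472 < 5.339 ≤ a1+a2=10.920 → R2 fires; Z=4 R=3 E=5
Draw 2: a1=2.060, a2=5.280, a3=7.740, a0=15.080; τ=−ln(0.2039)/15.080=0.105 → t=0.150; u2·a0=0.2725·15.080=4.109; a1=2.060 < 4.109 ≤ a1+a2=7.340 → R2 fires; Z=5 R=2 E=4
Draw 3: a1=1.648, a2=2.816, a3=7.740, a0=12.204; τ=−ln(0.9854)/12.204=0.001 → t=0.152; u2·a0=0.0834·12.204=1.018 ≤ a1=1.648 → R1 fires; Z=7 R=2 E=3
Draw 4: a1=1.236, a2=2.112, a3=8.127, a0=11.475; τ=−ln(0.8666)/11.475=0.012 → t=0.164; u2·a0=0.5532·11.475=6.348; a1+a2=3.348 < 6.348 ≤ a1+…+a3=11.475 → R3 fires; Z=7 R=2 E=4
Draw 5: a1=1.648, a2=2.816, a3=10.836, a0=15.300; τ=−ln(0.7302)/15.300=0.021 → t=0.185; u2·a0=0.2126·15.300=3.253; a1=1.648 < 3.253 ≤ a1+a2=4.464 → R2 fires; Z=8 R=1 E=3
Draw 6: a1=1.236, a2=1.056, a3=9.288, a0=11.580; τ=−ln(0.9052)/11.580=0.009 → t=0.193; u2·a0=0.3317·11.580=3.841; a1+a2=2.292 < 3.841 ≤ a1+…+a3=11.580 → R3 fires; Z=8 R=1 E=4
Draw 7: a1=1.648, a2=1.408, a3=12.384, a0=15.440; τ=−ln(0.8567)/15.440=0.010 → t=0.203; u2·a0=0.1151·15.440=1.777; a1=1.648 < 1.777 ≤ a1+a2=3.056 → R2 fires; Z=9 R=0 E=3
Draw 8: a1=1.236, a2=0.000, a3=10.449, a0=11.685; τ=−ln(0.1808)/11.685=0.146 → t=0.350; u2·a0=0.5940·11.685=6.941; a1+a2=1.236 < 6.941 ≤ a1+…+a3=11.685 → R3 fires; Z=9 R=0 E=4
Draw 9: a1=1.648, a2=0.000, a3=13.932, a0=15.580; τ=−ln(0.6827)/15.580=0.024 → t=0.374 > T=0.37: stop.
R first becomes ≤ 1 when it reaches 1 at the event at t=0.185.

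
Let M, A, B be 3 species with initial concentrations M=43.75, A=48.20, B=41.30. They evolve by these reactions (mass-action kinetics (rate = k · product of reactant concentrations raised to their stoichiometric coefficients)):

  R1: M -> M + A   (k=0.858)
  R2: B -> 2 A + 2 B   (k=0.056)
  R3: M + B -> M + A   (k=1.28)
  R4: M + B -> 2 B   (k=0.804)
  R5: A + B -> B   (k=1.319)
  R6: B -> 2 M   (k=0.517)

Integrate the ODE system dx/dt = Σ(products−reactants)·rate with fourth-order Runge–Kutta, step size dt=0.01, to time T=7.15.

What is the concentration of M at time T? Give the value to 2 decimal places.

RK4 with dt=0.01: 715 steps to T=7.15. Trajectory (selected grid times):
t=0.00: M=43.75 A=48.20 B=41.30
t=0.79: M=1.31 A=1.52 B=6.29
t=1.59: M=1.29 A=1.59 B=2.66
t=2.38: M=1.29 A=1.82 B=1.14
t=3.18: M=1.29 A=2.19 B=0.48
t=3.97: M=1.29 A=2.70 B=0.21
t=4.77: M=1.29 A=3.35 B=0.09
t=5.56: M=1.29 A=4.07 B=0.04
t=6.36: M=1.29 A=4.88 B=0.02
t=7.15: M=1.29 A=5.70 B=0.01
Read off M at T=7.15: 1.29

M at T = 1.29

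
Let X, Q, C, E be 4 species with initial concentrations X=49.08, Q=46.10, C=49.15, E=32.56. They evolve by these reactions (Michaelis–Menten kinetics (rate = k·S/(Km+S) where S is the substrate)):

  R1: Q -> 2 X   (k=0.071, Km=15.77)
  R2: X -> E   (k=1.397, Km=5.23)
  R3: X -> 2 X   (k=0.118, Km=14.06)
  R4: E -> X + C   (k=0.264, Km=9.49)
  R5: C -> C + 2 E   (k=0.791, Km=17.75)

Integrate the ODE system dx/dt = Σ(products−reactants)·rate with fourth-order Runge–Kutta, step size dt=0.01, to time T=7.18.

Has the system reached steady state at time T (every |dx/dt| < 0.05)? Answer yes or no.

RK4 with dt=0.01: 718 steps to T=7.18. Trajectory (selected grid times):
t=0.00: X=49.08 Q=46.10 C=49.15 E=32.56
t=0.80: X=48.39 Q=46.06 C=49.31 E=34.33
t=1.60: X=47.71 Q=46.02 C=49.48 E=36.11
t=2.39: X=47.04 Q=45.97 C=49.65 E=37.86
t=3.19: X=46.36 Q=45.93 C=49.82 E=39.62
t=3.99: X=45.68 Q=45.89 C=49.99 E=41.39
t=4.79: X=45.01 Q=45.85 C=50.16 E=43.15
t=5.58: X=44.35 Q=45.81 C=50.33 E=44.89
t=6.38: X=43.68 Q=45.76 C=50.51 E=46.65
t=7.18: X=43.01 Q=45.72 C=50.68 E=48.41
Rates at T: R1=0.0528, R2=1.2456, R3=0.0889, R4=0.2207, R5=0.5858
dx/dt at T (Σ net stoichiometry × rate): X=-0.8303, Q=-0.0528, C=+0.2207, E=+2.1965
Largest |dx/dt| is |+2.1965| (E) ≥ 0.05 → not steady.

Steady state at T: no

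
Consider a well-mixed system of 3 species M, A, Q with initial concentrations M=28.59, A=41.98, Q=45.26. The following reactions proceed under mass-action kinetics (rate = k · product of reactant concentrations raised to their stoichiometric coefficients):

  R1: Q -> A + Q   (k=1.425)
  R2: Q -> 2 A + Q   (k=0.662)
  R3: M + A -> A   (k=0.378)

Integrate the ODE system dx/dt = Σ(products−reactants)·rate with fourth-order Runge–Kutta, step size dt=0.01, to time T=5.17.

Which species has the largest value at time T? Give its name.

Dominant species at T: A

RK4 with dt=0.01: 517 steps to T=5.17. Trajectory (selected grid times):
t=0.00: M=28.59 A=41.98 Q=45.26
t=0.57: M=0.00 A=112.90 Q=45.26
t=1.15: M=0.00 A=185.06 Q=45.26
t=1.72: M=0.00 A=255.98 Q=45.26
t=2.30: M=0.00 A=328.15 Q=45.26
t=2.87: M=0.00 A=399.06 Q=45.26
t=3.45: M=0.00 A=471.23 Q=45.26
t=4.02: M=0.00 A=542.15 Q=45.26
t=4.60: M=0.00 A=614.31 Q=45.26
t=5.17: M=0.00 A=685.23 Q=45.26
At T=5.17: M=0.00 A=685.23 Q=45.26; the largest is A.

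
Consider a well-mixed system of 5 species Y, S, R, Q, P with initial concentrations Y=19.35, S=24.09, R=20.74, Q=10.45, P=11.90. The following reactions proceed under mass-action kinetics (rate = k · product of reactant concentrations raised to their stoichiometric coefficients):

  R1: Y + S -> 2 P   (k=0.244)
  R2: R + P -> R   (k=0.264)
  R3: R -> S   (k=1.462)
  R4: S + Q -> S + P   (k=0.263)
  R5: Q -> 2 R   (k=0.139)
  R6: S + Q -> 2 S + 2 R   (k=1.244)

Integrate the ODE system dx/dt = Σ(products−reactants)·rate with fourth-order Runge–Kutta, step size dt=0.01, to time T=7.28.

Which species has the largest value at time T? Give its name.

RK4 with dt=0.01: 728 steps to T=7.28. Trajectory (selected grid times):
t=0.00: Y=19.35 S=24.09 R=20.74 Q=10.45 P=11.90
t=0.81: Y=0.04 S=39.55 R=11.83 Q=0.00 P=2.12
t=1.62: Y=0.00 S=47.72 R=3.62 Q=0.00 P=0.50
t=2.43: Y=0.00 S=50.23 R=1.11 Q=0.00 P=0.32
t=3.24: Y=0.00 S=51.00 R=0.34 Q=0.00 P=0.28
t=4.04: Y=0.00 S=51.24 R=0.11 Q=0.00 P=0.27
t=4.85: Y=0.00 S=51.31 R=0.03 Q=0.00 P=0.26
t=5.66: Y=0.00 S=51.33 R=0.01 Q=0.00 P=0.26
t=6.47: Y=0.00 S=51.34 R=0.00 Q=0.00 P=0.26
t=7.28: Y=0.00 S=51.34 R=0.00 Q=0.00 P=0.26
At T=7.28: Y=0.00 S=51.34 R=0.00 Q=0.00 P=0.26; the largest is S.

Dominant species at T: S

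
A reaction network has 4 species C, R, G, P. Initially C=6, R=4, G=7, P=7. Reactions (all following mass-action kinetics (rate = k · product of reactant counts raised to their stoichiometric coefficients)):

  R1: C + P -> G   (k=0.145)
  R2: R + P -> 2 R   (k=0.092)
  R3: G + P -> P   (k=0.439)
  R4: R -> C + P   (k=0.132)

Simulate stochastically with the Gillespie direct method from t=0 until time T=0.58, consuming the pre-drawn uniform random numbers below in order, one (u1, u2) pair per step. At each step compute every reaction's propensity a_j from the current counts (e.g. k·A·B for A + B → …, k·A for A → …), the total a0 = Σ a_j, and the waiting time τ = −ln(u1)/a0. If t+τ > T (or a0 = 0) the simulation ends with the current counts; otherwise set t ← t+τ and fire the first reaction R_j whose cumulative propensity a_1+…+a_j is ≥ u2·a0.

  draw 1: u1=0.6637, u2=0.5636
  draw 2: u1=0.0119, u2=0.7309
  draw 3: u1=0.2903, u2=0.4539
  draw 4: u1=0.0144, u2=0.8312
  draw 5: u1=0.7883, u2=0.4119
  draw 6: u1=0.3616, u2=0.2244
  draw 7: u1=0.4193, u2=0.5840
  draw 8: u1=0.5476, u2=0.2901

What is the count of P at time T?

t=0.000: C=6 R=4 G=7 P=7
Draw 1: a1=6.090, a2=2.576, a3=21.511, a4=0.528, a0=30.705; τ=−ln(0.6637)/30.705=0.013 → t=0.013; u2·a0=0.5636·30.705=17.305; a1+a2=8.666 < 17.305 ≤ a1+…+a3=30.177 → R3 fires; C=6 R=4 G=6 P=7
Draw 2: a1=6.090, a2=2.576, a3=18.438, a4=0.528, a0=27.632; τ=−ln(0.0119)/27.632=0.160 → t=0.174; u2·a0=0.7309·27.632=20.196; a1+a2=8.666 < 20.196 ≤ a1+…+a3=27.104 → R3 fires; C=6 R=4 G=5 P=7
Draw 3: a1=6.090, a2=2.576, a3=15.365, a4=0.528, a0=24.559; τ=−ln(0.2903)/24.559=0.050 → t=0.224; u2·a0=0.4539·24.559=11.147; a1+a2=8.666 < 11.147 ≤ a1+…+a3=24.031 → R3 fires; C=6 R=4 G=4 P=7
Draw 4: a1=6.090, a2=2.576, a3=12.292, a4=0.528, a0=21.486; τ=−ln(0.0144)/21.486=0.197 → t=0.421; u2·a0=0.8312·21.486=17.859; a1+a2=8.666 < 17.859 ≤ a1+…+a3=20.958 → R3 fires; C=6 R=4 G=3 P=7
Draw 5: a1=6.090, a2=2.576, a3=9.219, a4=0.528, a0=18.413; τ=−ln(0.7883)/18.413=0.013 → t=0.434; u2·a0=0.4119·18.413=7.584; a1=6.090 < 7.584 ≤ a1+a2=8.666 → R2 fires; C=6 R=5 G=3 P=6
Draw 6: a1=5.220, a2=2.760, a3=7.902, a4=0.660, a0=16.542; τ=−ln(0.3616)/16.542=0.061 → t=0.496; u2·a0=0.2244·16.542=3.712 ≤ a1=5.220 → R1 fires; C=5 R=5 G=4 P=5
Draw 7: a1=3.625, a2=2.300, a3=8.780, a4=0.660, a0=15.365; τ=−ln(0.4193)/15.365=0.057 → t=0.552; u2·a0=0.5840·15.365=8.973; a1+a2=5.925 < 8.973 ≤ a1+…+a3=14.705 → R3 fires; C=5 R=5 G=3 P=5
Draw 8: a1=3.625, a2=2.300, a3=6.585, a4=0.660, a0=13.170; τ=−ln(0.5476)/13.170=0.046 → t=0.598 > T=0.58: stop.
Read off P at T=0.58: 5

P at T = 5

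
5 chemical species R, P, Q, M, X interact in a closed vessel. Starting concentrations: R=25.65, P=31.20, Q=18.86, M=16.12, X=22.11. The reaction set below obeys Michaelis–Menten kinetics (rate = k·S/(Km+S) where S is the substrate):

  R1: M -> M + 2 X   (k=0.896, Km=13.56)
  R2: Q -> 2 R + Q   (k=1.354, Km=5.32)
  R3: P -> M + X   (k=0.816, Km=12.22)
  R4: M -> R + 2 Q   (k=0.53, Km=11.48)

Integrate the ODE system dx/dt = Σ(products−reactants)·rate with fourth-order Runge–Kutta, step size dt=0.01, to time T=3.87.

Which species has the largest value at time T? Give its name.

Dominant species at T: R

RK4 with dt=0.01: 387 steps to T=3.87. Trajectory (selected grid times):
t=0.00: R=25.65 P=31.20 Q=18.86 M=16.12 X=22.11
t=0.43: R=26.69 P=30.95 Q=19.13 M=16.24 X=22.78
t=0.86: R=27.74 P=30.70 Q=19.39 M=16.36 X=23.45
t=1.29: R=28.79 P=30.45 Q=19.66 M=16.47 X=24.13
t=1.72: R=29.84 P=30.20 Q=19.93 M=16.59 X=24.80
t=2.15: R=30.90 P=29.95 Q=20.20 M=16.70 X=25.47
t=2.58: R=31.95 P=29.70 Q=20.47 M=16.82 X=26.15
t=3.01: R=33.02 P=29.45 Q=20.74 M=16.93 X=26.82
t=3.44: R=34.08 P=29.20 Q=21.01 M=17.04 X=27.50
t=3.87: R=35.15 P=28.95 Q=21.29 M=17.15 X=28.18
At T=3.87: R=35.15 P=28.95 Q=21.29 M=17.15 X=28.18; the largest is R.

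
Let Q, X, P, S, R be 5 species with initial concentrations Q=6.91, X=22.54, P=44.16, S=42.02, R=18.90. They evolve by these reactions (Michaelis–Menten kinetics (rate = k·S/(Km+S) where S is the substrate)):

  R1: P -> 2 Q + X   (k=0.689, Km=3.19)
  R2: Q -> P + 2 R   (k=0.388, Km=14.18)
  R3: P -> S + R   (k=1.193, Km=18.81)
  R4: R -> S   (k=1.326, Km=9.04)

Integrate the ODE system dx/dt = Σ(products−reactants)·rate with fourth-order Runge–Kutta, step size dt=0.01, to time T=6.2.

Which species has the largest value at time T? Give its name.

RK4 with dt=0.01: 620 steps to T=6.2. Trajectory (selected grid times):
t=0.00: Q=6.91 X=22.54 P=44.16 S=42.02 R=18.90
t=0.69: Q=7.71 X=22.98 P=43.23 S=43.22 R=19.04
t=1.38: Q=8.49 X=23.43 P=42.32 S=44.41 R=19.18
t=2.07: Q=9.27 X=23.87 P=41.41 S=45.60 R=19.33
t=2.76: Q=10.05 X=24.31 P=40.51 S=46.79 R=19.49
t=3.44: Q=10.80 X=24.74 P=39.64 S=47.96 R=19.65
t=4.13: Q=11.56 X=25.18 P=38.76 S=49.14 R=19.82
t=4.82: Q=12.32 X=25.62 P=37.89 S=50.32 R=19.98
t=5.51: Q=13.07 X=26.06 P=37.03 S=51.50 R=20.15
t=6.20: Q=13.81 X=26.50 P=36.18 S=52.68 R=20.32
At T=6.2: Q=13.81 X=26.50 P=36.18 S=52.68 R=20.32; the largest is S.

Dominant species at T: S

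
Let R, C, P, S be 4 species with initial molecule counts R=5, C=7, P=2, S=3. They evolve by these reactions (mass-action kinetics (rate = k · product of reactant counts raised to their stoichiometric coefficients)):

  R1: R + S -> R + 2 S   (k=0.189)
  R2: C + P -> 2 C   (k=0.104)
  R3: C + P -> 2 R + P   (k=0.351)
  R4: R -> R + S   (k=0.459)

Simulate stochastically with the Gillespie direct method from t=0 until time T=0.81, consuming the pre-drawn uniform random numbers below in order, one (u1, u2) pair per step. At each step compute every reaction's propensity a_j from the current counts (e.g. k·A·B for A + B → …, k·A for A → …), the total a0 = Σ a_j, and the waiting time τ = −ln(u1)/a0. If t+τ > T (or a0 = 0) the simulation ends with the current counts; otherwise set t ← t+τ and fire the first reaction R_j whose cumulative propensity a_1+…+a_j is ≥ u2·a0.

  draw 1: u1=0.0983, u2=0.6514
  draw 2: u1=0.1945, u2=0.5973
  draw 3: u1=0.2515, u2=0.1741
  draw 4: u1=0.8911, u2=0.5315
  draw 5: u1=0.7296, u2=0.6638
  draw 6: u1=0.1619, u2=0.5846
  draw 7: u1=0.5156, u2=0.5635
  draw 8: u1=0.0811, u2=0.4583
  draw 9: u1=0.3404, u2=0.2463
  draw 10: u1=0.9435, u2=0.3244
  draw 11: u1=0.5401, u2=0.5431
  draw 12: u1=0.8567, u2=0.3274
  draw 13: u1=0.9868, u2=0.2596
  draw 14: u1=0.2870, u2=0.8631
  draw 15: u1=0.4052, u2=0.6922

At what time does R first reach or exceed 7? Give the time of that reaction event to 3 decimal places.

t=0.000: R=5 C=7 P=2 S=3
Draw 1: a1=2.835, a2=1.456, a3=4.914, a4=2.295, a0=11.500; τ=−ln(0.0983)/11.500=0.202 → t=0.202; u2·a0=0.6514·11.500=7.491; a1+a2=4.291 < 7.491 ≤ a1+…+a3=9.205 → R3 fires; R=7 C=6 P=2 S=3
Draw 2: a1=3.969, a2=1.248, a3=4.212, a4=3.213, a0=12.642; τ=−ln(0.1945)/12.642=0.130 → t=0.331; u2·a0=0.5973·12.642=7.551; a1+a2=5.217 < 7.551 ≤ a1+…+a3=9.429 → R3 fires; R=9 C=5 P=2 S=3
Draw 3: a1=5.103, a2=1.040, a3=3.510, a4=4.131, a0=13.784; τ=−ln(0.2515)/13.784=0.100 → t=0.431; u2·a0=0.1741·13.784=2.400 ≤ a1=5.103 → R1 fires; R=9 C=5 P=2 S=4
Draw 4: a1=6.804, a2=1.040, a3=3.510, a4=4.131, a0=15.485; τ=−ln(0.8911)/15.485=0.007 → t=0.439; u2·a0=0.5315·15.485=8.230; a1+a2=7.844 < 8.230 ≤ a1+…+a3=11.354 → R3 fires; R=11 C=4 P=2 S=4
Draw 5: a1=8.316, a2=0.832, a3=2.808, a4=5.049, a0=17.005; τ=−ln(0.7296)/17.005=0.019 → t=0.457; u2·a0=0.6638·17.005=11.288; a1+a2=9.148 < 11.288 ≤ a1+…+a3=11.956 → R3 fires; R=13 C=3 P=2 S=4
Draw 6: a1=9.828, a2=0.624, a3=2.106, a4=5.967, a0=18.525; τ=−ln(0.1619)/18.525=0.098 → t=0.556; u2·a0=0.5846·18.525=10.830; a1+a2=10.452 < 10.830 ≤ a1+…+a3=12.558 → R3 fires; R=15 C=2 P=2 S=4
Draw 7: a1=11.340, a2=0.416, a3=1.404, a4=6.885, a0=20.045; τ=−ln(0.5156)/20.045=0.033 → t=0.589; u2·a0=0.5635·20.045=11.295 ≤ a1=11.340 → R1 fires; R=15 C=2 P=2 S=5
Draw 8: a1=14.175, a2=0.416, a3=1.404, a4=6.885, a0=22.880; τ=−ln(0.0811)/22.880=0.110 → t=0.698; u2·a0=0.4583·22.880=10.486 ≤ a1=14.175 → R1 fires; R=15 C=2 P=2 S=6
Draw 9: a1=17.010, a2=0.416, a3=1.404, a4=6.885, a0=25.715; τ=−ln(0.3404)/25.715=0.042 → t=0.740; u2·a0=0.2463·25.715=6.334 ≤ a1=17.010 → R1 fires; R=15 C=2 P=2 S=7
Draw 10: a1=19.845, a2=0.416, a3=1.404, a4=6.885, a0=28.550; τ=−ln(0.9435)/28.550=0.002 → t=0.742; u2·a0=0.3244·28.550=9.262 ≤ a1=19.845 → R1 fires; R=15 C=2 P=2 S=8
Draw 11: a1=22.680, a2=0.416, a3=1.404, a4=6.885, a0=31.385; τ=−ln(0.5401)/31.385=0.020 → t=0.762; u2·a0=0.5431·31.385=17.045 ≤ a1=22.680 → R1 fires; R=15 C=2 P=2 S=9
Draw 12: a1=25.515, a2=0.416, a3=1.404, a4=6.885, a0=34.220; τ=−ln(0.8567)/34.220=0.005 → t=0.767; u2·a0=0.3274·34.220=11.204 ≤ a1=25.515 → R1 fires; R=15 C=2 P=2 S=10
Draw 13: a1=28.350, a2=0.416, a3=1.404, a4=6.885, a0=37.055; τ=−ln(0.9868)/37.055=0.000 → t=0.767; u2·a0=0.2596·37.055=9.619 ≤ a1=28.350 → R1 fires; R=15 C=2 P=2 S=11
Draw 14: a1=31.185, a2=0.416, a3=1.404, a4=6.885, a0=39.890; τ=−ln(0.2870)/39.890=0.031 → t=0.798; u2·a0=0.8631·39.890=34.429; a1+…+a3=33.005 < 34.429 ≤ a1+…+a4=39.890 → R4 fires; R=15 C=2 P=2 S=12
Draw 15: a1=34.020, a2=0.416, a3=1.404, a4=6.885, a0=42.725; τ=−ln(0.4052)/42.725=0.021 → t=0.819 > T=0.81: stop.
R first becomes ≥ 7 when it reaches 7 at the event at t=0.202.

Threshold first reached at t = 0.202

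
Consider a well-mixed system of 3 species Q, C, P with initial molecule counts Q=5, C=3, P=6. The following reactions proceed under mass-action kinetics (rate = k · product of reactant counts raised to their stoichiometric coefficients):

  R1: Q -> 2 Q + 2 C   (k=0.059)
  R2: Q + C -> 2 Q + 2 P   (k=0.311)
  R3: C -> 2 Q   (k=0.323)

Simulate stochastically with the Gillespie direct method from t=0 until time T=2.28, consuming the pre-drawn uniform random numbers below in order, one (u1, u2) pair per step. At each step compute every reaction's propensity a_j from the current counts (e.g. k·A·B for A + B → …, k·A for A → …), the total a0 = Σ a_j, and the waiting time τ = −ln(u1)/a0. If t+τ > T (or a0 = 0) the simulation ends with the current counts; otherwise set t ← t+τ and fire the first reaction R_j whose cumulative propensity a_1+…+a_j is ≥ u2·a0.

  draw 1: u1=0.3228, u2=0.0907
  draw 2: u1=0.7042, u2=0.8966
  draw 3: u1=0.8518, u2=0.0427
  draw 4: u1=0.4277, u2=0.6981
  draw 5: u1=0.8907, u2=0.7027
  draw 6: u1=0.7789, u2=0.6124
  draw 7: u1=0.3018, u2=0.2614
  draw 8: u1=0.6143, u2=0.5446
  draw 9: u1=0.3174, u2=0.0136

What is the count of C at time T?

t=0.000: Q=5 C=3 P=6
Draw 1: a1=0.295, a2=4.665, a3=0.969, a0=5.929; τ=−ln(0.3228)/5.929=0.191 → t=0.191; u2·a0=0.0907·5.929=0.538; a1=0.295 < 0.538 ≤ a1+a2=4.960 → R2 fires; Q=6 C=2 P=8
Draw 2: a1=0.354, a2=3.732, a3=0.646, a0=4.732; τ=−ln(0.7042)/4.732=0.074 → t=0.265; u2·a0=0.8966·4.732=4.243; a1+a2=4.086 < 4.243 ≤ a1+…+a3=4.732 → R3 fires; Q=8 C=1 P=8
Draw 3: a1=0.472, a2=2.488, a3=0.323, a0=3.283; τ=−ln(0.8518)/3.283=0.049 → t=0.314; u2·a0=0.0427·3.283=0.140 ≤ a1=0.472 → R1 fires; Q=9 C=3 P=8
Draw 4: a1=0.531, a2=8.397, a3=0.969, a0=9.897; τ=−ln(0.4277)/9.897=0.086 → t=0.399; u2·a0=0.6981·9.897=6.909; a1=0.531 < 6.909 ≤ a1+a2=8.928 → R2 fires; Q=10 C=2 P=10
Draw 5: a1=0.590, a2=6.220, a3=0.646, a0=7.456; τ=−ln(0.8907)/7.456=0.016 → t=0.415; u2·a0=0.7027·7.456=5.239; a1=0.590 < 5.239 ≤ a1+a2=6.810 → R2 fires; Q=11 C=1 P=12
Draw 6: a1=0.649, a2=3.421, a3=0.323, a0=4.393; τ=−ln(0.7789)/4.393=0.057 → t=0.472; u2·a0=0.6124·4.393=2.690; a1=0.649 < 2.690 ≤ a1+a2=4.070 → R2 fires; Q=12 C=0 P=14
Draw 7: a1=0.708, a2=0.000, a3=0.000, a0=0.708; τ=−ln(0.3018)/0.708=1.692 → t=2.164; u2·a0=0.2614·0.708=0.185 ≤ a1=0.708 → R1 fires; Q=13 C=2 P=14
Draw 8: a1=0.767, a2=8.086, a3=0.646, a0=9.499; τ=−ln(0.6143)/9.499=0.051 → t=2.215; u2·a0=0.5446·9.499=5.173; a1=0.767 < 5.173 ≤ a1+a2=8.853 → R2 fires; Q=14 C=1 P=16
Draw 9: a1=0.826, a2=4.354, a3=0.323, a0=5.503; τ=−ln(0.3174)/5.503=0.209 → t=2.424 > T=2.28: stop.
Read off C at T=2.28: 1

C at T = 1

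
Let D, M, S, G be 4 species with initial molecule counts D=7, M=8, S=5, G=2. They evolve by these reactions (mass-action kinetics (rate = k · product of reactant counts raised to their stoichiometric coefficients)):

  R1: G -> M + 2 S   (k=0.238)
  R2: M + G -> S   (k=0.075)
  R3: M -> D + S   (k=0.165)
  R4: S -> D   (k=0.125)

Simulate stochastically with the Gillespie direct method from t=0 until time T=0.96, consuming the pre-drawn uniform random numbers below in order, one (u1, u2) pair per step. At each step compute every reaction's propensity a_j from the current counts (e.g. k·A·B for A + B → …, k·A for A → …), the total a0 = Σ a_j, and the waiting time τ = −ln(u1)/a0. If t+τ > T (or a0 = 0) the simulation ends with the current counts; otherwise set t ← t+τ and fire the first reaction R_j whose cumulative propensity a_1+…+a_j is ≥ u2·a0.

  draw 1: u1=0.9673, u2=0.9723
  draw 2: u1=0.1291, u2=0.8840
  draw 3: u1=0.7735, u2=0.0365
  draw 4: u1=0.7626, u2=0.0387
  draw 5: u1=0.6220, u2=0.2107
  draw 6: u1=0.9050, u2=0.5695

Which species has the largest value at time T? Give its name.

t=0.000: D=7 M=8 S=5 G=2
Draw 1: a1=0.476, a2=1.200, a3=1.320, a4=0.625, a0=3.621; τ=−ln(0.9673)/3.621=0.009 → t=0.009; u2·a0=0.9723·3.621=3.521; a1+…+a3=2.996 < 3.521 ≤ a1+…+a4=3.621 → R4 fires; D=8 M=8 S=4 G=2
Draw 2: a1=0.476, a2=1.200, a3=1.320, a4=0.500, a0=3.496; τ=−ln(0.1291)/3.496=0.586 → t=0.595; u2·a0=0.8840·3.496=3.090; a1+…+a3=2.996 < 3.090 ≤ a1+…+a4=3.496 → R4 fires; D=9 M=8 S=3 G=2
Draw 3: a1=0.476, a2=1.200, a3=1.320, a4=0.375, a0=3.371; τ=−ln(0.7735)/3.371=0.076 → t=0.671; u2·a0=0.0365·3.371=0.123 ≤ a1=0.476 → R1 fires; D=9 M=9 S=5 G=1
Draw 4: a1=0.238, a2=0.675, a3=1.485, a4=0.625, a0=3.023; τ=−ln(0.7626)/3.023=0.090 → t=0.761; u2·a0=0.0387·3.023=0.117 ≤ a1=0.238 → R1 fires; D=9 M=10 S=7 G=0
Draw 5: a1=0.000, a2=0.000, a3=1.650, a4=0.875, a0=2.525; τ=−ln(0.6220)/2.525=0.188 → t=0.949; u2·a0=0.2107·2.525=0.532; a1+a2=0.000 < 0.532 ≤ a1+…+a3=1.650 → R3 fires; D=10 M=9 S=8 G=0
Draw 6: a1=0.000, a2=0.000, a3=1.485, a4=1.000, a0=2.485; τ=−ln(0.9050)/2.485=0.040 → t=0.989 > T=0.96: stop.
At T=0.96: D=10 M=9 S=8 G=0; the largest is D.

Dominant species at T: D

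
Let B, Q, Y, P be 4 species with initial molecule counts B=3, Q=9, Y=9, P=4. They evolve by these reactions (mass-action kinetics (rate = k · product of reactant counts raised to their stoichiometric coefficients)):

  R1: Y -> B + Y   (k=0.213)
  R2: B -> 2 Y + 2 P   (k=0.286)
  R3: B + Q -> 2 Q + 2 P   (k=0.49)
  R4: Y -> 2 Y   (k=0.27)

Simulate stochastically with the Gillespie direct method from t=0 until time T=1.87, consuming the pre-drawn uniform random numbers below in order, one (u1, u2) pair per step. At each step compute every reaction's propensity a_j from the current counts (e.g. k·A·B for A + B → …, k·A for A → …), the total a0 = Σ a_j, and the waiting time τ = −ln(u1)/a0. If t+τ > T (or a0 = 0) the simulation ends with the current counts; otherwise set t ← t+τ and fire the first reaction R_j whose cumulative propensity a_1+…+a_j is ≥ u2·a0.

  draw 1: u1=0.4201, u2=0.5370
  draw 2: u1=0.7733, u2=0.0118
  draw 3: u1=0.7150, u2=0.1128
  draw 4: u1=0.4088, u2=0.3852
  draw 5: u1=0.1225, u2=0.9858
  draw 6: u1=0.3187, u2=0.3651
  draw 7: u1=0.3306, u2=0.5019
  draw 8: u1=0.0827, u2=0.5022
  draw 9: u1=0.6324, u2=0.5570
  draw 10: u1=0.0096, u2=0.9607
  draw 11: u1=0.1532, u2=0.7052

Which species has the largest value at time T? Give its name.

Dominant species at T: Y

t=0.000: B=3 Q=9 Y=9 P=4
Draw 1: a1=1.917, a2=0.858, a3=13.230, a4=2.430, a0=18.435; τ=−ln(0.4201)/18.435=0.047 → t=0.047; u2·a0=0.5370·18.435=9.900; a1+a2=2.775 < 9.900 ≤ a1+…+a3=16.005 → R3 fires; B=2 Q=10 Y=9 P=6
Draw 2: a1=1.917, a2=0.572, a3=9.800, a4=2.430, a0=14.719; τ=−ln(0.7733)/14.719=0.017 → t=0.065; u2·a0=0.0118·14.719=0.174 ≤ a1=1.917 → R1 fires; B=3 Q=10 Y=9 P=6
Draw 3: a1=1.917, a2=0.858, a3=14.700, a4=2.430, a0=19.905; τ=−ln(0.7150)/19.905=0.017 → t=0.081; u2·a0=0.1128·19.905=2.245; a1=1.917 < 2.245 ≤ a1+a2=2.775 → R2 fires; B=2 Q=10 Y=11 P=8
Draw 4: a1=2.343, a2=0.572, a3=9.800, a4=2.970, a0=15.685; τ=−ln(0.4088)/15.685=0.057 → t=0.138; u2·a0=0.3852·15.685=6.042; a1+a2=2.915 < 6.042 ≤ a1+…+a3=12.715 → R3 fires; B=1 Q=11 Y=11 P=10
Draw 5: a1=2.343, a2=0.286, a3=5.390, a4=2.970, a0=10.989; τ=−ln(0.1225)/10.989=0.191 → t=0.329; u2·a0=0.9858·10.989=10.833; a1+…+a3=8.019 < 10.833 ≤ a1+…+a4=10.989 → R4 fires; B=1 Q=11 Y=12 P=10
Draw 6: a1=2.556, a2=0.286, a3=5.390, a4=3.240, a0=11.472; τ=−ln(0.3187)/11.472=0.100 → t=0.429; u2·a0=0.3651·11.472=4.188; a1+a2=2.842 < 4.188 ≤ a1+…+a3=8.232 → R3 fires; B=0 Q=12 Y=12 P=12
Draw 7: a1=2.556, a2=0.000, a3=0.000, a4=3.240, a0=5.796; τ=−ln(0.3306)/5.796=0.191 → t=0.620; u2·a0=0.5019·5.796=2.909; a1+…+a3=2.556 < 2.909 ≤ a1+…+a4=5.796 → R4 fires; B=0 Q=12 Y=13 P=12
Draw 8: a1=2.769, a2=0.000, a3=0.000, a4=3.510, a0=6.279; τ=−ln(0.0827)/6.279=0.397 → t=1.017; u2·a0=0.5022·6.279=3.153; a1+…+a3=2.769 < 3.153 ≤ a1+…+a4=6.279 → R4 fires; B=0 Q=12 Y=14 P=12
Draw 9: a1=2.982, a2=0.000, a3=0.000, a4=3.780, a0=6.762; τ=−ln(0.6324)/6.762=0.068 → t=1.085; u2·a0=0.5570·6.762=3.766; a1+…+a3=2.982 < 3.766 ≤ a1+…+a4=6.762 → R4 fires; B=0 Q=12 Y=15 P=12
Draw 10: a1=3.195, a2=0.000, a3=0.000, a4=4.050, a0=7.245; τ=−ln(0.0096)/7.245=0.641 → t=1.726; u2·a0=0.9607·7.245=6.960; a1+…+a3=3.195 < 6.960 ≤ a1+…+a4=7.245 → R4 fires; B=0 Q=12 Y=16 P=12
Draw 11: a1=3.408, a2=0.000, a3=0.000, a4=4.320, a0=7.728; τ=−ln(0.1532)/7.728=0.243 → t=1.969 > T=1.87: stop.
At T=1.87: B=0 Q=12 Y=16 P=12; the largest is Y.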